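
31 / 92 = 0.34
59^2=3481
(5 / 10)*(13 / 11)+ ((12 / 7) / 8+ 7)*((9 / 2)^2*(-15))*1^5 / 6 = -449227 / 1232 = -364.63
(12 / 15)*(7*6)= 33.60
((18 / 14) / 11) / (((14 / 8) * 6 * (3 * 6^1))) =1 / 1617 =0.00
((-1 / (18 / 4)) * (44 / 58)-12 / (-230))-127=-3815399 / 30015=-127.12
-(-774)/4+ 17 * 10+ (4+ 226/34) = 12721/34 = 374.15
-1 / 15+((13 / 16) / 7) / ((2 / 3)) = 0.11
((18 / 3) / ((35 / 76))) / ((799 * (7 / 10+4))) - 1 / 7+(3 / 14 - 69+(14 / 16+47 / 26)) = -1810973683 / 27338584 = -66.24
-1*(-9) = 9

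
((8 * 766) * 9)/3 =18384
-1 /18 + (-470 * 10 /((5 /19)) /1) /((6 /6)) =-321481 /18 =-17860.06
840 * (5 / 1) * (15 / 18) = 3500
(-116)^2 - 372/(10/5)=13270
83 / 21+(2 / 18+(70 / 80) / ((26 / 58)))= 39413 / 6552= 6.02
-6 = -6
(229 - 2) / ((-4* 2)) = -227 / 8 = -28.38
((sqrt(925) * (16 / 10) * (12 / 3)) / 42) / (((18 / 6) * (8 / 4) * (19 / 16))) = 128 * sqrt(37) / 1197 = 0.65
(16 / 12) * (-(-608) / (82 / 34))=336.13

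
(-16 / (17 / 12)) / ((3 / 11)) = -704 / 17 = -41.41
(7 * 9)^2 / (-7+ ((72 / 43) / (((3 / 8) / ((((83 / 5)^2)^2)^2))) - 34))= 9523828125 / 61777158268860571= 0.00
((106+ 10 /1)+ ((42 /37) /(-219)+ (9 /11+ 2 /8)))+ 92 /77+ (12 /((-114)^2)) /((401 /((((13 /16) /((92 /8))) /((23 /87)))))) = 15067540043034923 /127412648359304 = 118.26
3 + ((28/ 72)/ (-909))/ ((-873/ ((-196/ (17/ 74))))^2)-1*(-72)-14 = 109915679404465/ 1801908453861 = 61.00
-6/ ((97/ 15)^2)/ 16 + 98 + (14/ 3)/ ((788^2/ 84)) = 286256290793/ 2921231048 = 97.99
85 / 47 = 1.81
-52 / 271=-0.19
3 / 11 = 0.27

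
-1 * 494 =-494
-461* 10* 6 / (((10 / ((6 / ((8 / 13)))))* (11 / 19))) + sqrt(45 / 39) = -1024803 / 22 + sqrt(195) / 13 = -46580.88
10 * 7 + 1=71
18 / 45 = 0.40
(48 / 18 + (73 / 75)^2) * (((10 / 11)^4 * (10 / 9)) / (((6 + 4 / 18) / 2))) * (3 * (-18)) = -47.61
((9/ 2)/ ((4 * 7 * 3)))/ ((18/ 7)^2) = 7/ 864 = 0.01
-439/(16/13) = -5707/16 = -356.69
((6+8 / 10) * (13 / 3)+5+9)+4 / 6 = 662 / 15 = 44.13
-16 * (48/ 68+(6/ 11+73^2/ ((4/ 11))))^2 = -120180550110721/ 34969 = -3436774002.99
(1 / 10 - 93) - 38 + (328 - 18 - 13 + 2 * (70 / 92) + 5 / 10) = 168.12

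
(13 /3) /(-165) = -13 /495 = -0.03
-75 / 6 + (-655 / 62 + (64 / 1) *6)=11189 / 31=360.94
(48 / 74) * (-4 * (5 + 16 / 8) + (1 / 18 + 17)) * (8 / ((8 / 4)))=-3152 / 111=-28.40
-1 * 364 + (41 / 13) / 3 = -14155 / 39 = -362.95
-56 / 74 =-28 / 37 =-0.76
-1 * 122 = -122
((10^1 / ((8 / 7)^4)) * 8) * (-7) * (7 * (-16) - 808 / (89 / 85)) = 826148085 / 2848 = 290080.09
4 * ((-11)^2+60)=724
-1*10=-10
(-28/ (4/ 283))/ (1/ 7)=-13867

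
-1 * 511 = -511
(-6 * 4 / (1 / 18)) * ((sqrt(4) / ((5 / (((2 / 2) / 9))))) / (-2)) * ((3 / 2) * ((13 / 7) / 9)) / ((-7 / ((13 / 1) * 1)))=-1352 / 245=-5.52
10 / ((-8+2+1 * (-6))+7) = -2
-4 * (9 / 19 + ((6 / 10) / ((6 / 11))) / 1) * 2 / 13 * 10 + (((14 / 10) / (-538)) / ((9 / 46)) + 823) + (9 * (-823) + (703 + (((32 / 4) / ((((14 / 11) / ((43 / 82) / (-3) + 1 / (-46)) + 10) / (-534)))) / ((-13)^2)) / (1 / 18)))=-2521654122649022 / 418892883435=-6019.81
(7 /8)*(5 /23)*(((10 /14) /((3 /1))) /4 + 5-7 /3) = 0.52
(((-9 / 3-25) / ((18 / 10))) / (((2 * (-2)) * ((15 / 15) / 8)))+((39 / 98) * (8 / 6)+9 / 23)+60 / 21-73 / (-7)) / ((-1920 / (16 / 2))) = -114917 / 608580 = -0.19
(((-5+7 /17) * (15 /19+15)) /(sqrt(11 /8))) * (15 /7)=-132.39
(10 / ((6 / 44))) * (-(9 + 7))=-3520 / 3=-1173.33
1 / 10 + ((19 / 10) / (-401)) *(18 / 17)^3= 371861 / 3940226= 0.09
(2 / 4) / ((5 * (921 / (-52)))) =-26 / 4605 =-0.01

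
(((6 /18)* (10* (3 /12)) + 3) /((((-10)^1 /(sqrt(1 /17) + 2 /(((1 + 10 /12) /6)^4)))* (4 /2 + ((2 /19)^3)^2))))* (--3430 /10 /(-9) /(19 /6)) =19533945011* sqrt(17) /143960493780 + 607583825622144 /1147998687055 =529.81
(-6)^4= 1296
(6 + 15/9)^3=12167/27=450.63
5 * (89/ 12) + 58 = 1141/ 12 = 95.08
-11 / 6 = -1.83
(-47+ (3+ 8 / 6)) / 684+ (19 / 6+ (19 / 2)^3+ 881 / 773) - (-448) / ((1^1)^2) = 4154624851 / 3172392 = 1309.62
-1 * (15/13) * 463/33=-2315/143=-16.19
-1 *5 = -5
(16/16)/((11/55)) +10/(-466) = 1160/233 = 4.98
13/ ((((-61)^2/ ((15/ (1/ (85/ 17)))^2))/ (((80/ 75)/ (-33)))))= -26000/ 40931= -0.64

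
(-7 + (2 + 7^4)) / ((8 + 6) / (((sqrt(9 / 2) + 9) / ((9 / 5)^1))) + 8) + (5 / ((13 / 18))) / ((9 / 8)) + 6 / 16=62895 * sqrt(2) / 6361 + 149468799 / 661544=239.92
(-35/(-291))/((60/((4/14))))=1/1746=0.00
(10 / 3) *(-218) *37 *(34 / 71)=-12875.31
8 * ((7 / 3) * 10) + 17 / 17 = 187.67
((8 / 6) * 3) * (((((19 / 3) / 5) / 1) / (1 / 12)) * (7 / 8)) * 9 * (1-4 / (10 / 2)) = 2394 / 25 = 95.76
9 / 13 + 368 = 4793 / 13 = 368.69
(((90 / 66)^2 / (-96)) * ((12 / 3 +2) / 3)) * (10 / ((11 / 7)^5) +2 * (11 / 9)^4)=-36366266575 / 170473771908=-0.21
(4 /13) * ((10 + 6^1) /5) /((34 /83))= 2656 /1105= 2.40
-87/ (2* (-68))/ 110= 87/ 14960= 0.01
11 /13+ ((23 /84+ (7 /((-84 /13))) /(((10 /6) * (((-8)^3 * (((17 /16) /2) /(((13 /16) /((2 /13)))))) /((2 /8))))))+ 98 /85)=2.28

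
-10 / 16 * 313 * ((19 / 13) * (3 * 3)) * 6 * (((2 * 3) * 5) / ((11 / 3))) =-36128025 / 286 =-126321.77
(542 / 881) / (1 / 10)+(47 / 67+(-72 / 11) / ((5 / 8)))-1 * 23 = -86418622 / 3246485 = -26.62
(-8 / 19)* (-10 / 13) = 80 / 247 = 0.32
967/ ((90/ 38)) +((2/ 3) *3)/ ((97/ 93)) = 1790551/ 4365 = 410.21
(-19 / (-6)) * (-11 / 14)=-209 / 84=-2.49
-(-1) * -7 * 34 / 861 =-34 / 123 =-0.28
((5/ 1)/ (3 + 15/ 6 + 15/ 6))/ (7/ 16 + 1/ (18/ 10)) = 90/ 143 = 0.63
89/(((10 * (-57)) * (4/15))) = -89/152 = -0.59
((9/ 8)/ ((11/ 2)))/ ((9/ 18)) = 9/ 22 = 0.41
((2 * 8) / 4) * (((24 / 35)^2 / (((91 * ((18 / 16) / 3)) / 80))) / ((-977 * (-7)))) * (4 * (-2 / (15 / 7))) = -262144 / 108911075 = -0.00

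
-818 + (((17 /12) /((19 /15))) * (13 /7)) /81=-35248151 /43092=-817.97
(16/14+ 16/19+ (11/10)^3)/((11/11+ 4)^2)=441023/3325000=0.13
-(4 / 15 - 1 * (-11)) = -169 / 15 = -11.27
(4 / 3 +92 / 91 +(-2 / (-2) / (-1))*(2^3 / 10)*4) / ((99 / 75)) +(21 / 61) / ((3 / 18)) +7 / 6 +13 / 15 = 18963103 / 5495490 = 3.45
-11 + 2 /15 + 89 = 1172 /15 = 78.13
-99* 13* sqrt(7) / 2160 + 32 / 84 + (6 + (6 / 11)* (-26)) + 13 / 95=-168187 / 21945 - 143* sqrt(7) / 240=-9.24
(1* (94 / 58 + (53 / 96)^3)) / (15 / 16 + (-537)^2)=0.00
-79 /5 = -15.80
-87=-87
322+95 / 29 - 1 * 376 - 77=-3704 / 29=-127.72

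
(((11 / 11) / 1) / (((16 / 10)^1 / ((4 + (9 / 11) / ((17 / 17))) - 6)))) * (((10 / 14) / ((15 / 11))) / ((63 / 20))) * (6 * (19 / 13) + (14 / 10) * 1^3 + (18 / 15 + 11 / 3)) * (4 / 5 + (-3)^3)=192046 / 3969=48.39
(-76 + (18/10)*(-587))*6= -33978/5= -6795.60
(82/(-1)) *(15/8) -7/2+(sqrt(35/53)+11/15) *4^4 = 1829/60+256 *sqrt(1855)/53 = 238.52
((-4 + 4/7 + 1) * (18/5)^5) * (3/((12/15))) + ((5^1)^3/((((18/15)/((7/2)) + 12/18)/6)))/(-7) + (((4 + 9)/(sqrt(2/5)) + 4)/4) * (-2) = -1301948701/231875 - 13 * sqrt(10)/4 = -5625.15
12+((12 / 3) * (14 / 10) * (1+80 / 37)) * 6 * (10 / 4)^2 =25014 / 37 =676.05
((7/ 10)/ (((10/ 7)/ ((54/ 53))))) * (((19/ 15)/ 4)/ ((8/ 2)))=8379/ 212000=0.04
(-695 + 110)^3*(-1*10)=2002016250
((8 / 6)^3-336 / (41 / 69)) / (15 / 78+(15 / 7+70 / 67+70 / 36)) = -3800528368 / 35936295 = -105.76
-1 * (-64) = 64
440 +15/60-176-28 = 945/4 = 236.25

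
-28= -28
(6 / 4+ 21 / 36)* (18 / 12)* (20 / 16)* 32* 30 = 3750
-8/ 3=-2.67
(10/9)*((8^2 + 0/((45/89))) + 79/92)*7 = 23205/46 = 504.46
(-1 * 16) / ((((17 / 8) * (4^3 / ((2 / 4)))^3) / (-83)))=83 / 278528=0.00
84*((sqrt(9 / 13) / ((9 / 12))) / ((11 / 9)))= 76.25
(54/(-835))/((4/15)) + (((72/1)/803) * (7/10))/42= -323211/1341010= -0.24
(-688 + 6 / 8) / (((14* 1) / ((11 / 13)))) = -41.54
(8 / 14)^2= 16 / 49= 0.33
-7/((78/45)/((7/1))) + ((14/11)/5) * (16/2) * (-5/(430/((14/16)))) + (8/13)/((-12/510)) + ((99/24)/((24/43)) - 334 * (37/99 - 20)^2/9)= -226298168524157/15778825920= -14341.89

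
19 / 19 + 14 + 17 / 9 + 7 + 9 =296 / 9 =32.89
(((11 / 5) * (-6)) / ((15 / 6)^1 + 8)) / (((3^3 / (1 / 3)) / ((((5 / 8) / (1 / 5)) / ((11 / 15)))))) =-25 / 378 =-0.07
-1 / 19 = -0.05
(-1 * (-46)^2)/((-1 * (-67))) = -2116/67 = -31.58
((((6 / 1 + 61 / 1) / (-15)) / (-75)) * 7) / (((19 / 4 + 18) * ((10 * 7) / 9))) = 134 / 56875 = 0.00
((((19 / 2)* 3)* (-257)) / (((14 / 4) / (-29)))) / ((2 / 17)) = 7221957 / 14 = 515854.07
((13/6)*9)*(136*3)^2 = 3246048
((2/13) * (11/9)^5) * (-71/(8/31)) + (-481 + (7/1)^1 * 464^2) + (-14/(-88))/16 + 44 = 1506519.57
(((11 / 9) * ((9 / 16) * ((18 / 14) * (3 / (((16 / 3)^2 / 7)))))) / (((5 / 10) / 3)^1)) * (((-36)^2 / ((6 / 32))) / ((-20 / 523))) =-113236299 / 160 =-707726.87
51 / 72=17 / 24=0.71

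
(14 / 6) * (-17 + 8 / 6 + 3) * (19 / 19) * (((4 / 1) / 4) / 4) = -133 / 18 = -7.39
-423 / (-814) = 423 / 814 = 0.52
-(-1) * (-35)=-35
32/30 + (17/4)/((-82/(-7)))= 1.43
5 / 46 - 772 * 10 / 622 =-176005 / 14306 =-12.30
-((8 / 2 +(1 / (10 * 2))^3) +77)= -648001 / 8000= -81.00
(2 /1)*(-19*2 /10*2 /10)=-38 /25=-1.52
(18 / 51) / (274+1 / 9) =54 / 41939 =0.00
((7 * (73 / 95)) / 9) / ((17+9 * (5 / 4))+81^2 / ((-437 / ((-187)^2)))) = -47012 / 41295467475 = -0.00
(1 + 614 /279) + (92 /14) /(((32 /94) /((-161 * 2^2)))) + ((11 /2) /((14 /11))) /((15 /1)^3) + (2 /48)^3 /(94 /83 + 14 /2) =-125828463650489 /10124352000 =-12428.30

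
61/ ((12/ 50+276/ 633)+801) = 321775/ 4228841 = 0.08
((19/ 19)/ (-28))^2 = 0.00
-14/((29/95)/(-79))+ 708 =125602/29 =4331.10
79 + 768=847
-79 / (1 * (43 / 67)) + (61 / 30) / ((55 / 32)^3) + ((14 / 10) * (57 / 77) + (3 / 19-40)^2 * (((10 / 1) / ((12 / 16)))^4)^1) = 52475574218616223304 / 1045968845625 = 50169347.24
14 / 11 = 1.27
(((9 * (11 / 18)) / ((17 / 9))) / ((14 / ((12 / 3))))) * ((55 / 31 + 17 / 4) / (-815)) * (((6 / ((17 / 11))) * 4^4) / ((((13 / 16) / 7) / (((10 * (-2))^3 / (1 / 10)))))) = 79968632832000 / 18984121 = 4212395.87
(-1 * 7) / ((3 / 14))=-98 / 3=-32.67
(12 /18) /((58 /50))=50 /87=0.57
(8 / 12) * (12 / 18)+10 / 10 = 13 / 9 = 1.44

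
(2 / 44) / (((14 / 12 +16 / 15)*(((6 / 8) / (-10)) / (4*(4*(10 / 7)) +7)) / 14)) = -7600 / 67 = -113.43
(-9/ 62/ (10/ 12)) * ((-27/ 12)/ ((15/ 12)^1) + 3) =-162/ 775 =-0.21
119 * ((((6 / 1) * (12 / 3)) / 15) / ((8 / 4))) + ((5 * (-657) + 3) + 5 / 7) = -111513 / 35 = -3186.09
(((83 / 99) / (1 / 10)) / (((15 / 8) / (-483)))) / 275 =-213808 / 27225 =-7.85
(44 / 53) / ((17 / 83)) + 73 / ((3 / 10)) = 668686 / 2703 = 247.39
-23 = -23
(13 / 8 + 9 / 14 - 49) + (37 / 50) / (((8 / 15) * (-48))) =-418979 / 8960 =-46.76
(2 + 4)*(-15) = -90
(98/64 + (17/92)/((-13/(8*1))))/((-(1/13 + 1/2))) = -2.46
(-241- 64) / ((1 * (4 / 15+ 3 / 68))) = -311100 / 317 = -981.39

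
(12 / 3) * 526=2104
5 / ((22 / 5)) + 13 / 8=243 / 88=2.76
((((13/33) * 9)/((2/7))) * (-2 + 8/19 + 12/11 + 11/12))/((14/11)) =13975/3344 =4.18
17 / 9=1.89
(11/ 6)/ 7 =11/ 42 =0.26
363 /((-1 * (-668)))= 363 /668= 0.54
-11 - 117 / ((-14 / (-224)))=-1883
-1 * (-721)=721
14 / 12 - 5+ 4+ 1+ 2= 19 / 6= 3.17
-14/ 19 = -0.74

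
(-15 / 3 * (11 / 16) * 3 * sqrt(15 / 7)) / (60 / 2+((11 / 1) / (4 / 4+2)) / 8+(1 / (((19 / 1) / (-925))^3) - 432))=0.00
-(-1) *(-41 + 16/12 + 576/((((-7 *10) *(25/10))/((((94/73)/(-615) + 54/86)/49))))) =-93904894889/2364844125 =-39.71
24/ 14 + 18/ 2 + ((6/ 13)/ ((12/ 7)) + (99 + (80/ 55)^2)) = 2468649/ 22022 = 112.10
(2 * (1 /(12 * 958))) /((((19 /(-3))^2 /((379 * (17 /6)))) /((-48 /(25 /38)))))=-77316 /227525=-0.34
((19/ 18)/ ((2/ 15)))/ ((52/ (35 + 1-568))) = -12635/ 156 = -80.99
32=32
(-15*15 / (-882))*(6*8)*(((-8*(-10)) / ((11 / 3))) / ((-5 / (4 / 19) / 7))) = -115200 / 1463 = -78.74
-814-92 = -906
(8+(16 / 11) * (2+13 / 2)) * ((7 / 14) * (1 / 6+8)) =2744 / 33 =83.15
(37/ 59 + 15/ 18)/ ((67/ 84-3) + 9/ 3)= 7238/ 3953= 1.83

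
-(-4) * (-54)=-216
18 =18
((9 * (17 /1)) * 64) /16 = 612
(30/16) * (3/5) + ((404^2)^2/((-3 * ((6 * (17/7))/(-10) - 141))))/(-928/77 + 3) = -287173360515913/41702904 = -6886171.78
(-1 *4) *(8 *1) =-32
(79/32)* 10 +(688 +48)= 12171/16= 760.69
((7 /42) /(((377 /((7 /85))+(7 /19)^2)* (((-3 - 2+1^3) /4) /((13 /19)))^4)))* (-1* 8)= -199927 /3132195201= -0.00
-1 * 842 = -842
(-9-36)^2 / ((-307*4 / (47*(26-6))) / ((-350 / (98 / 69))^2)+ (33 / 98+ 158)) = 138770503593750 / 10850600210161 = 12.79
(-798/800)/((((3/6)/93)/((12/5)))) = -111321/250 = -445.28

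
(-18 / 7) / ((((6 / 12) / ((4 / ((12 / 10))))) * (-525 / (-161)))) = -184 / 35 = -5.26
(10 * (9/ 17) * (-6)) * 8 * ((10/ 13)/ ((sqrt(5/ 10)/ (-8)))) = 345600 * sqrt(2)/ 221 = 2211.55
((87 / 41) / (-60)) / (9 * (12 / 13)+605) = -377 / 6537860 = -0.00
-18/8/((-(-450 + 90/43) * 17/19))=-817/145520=-0.01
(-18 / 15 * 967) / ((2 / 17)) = -49317 / 5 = -9863.40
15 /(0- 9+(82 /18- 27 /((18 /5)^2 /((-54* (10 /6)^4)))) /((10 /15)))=180 /15599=0.01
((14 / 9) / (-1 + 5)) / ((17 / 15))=35 / 102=0.34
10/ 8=5/ 4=1.25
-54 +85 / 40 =-415 / 8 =-51.88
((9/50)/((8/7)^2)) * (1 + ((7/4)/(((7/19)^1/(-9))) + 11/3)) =-67179/12800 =-5.25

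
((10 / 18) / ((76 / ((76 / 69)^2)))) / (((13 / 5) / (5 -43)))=-72200 / 557037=-0.13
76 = 76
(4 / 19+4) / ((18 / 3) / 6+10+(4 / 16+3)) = 320 / 1083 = 0.30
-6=-6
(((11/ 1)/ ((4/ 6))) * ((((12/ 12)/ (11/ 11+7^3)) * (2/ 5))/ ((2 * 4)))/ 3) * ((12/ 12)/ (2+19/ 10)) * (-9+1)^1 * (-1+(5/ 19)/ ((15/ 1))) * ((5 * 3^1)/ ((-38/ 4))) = -1540/ 605397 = -0.00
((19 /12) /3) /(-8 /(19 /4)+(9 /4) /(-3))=-361 /1665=-0.22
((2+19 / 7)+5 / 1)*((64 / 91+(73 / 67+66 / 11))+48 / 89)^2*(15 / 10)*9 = 18766005001963542 / 2061154008823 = 9104.61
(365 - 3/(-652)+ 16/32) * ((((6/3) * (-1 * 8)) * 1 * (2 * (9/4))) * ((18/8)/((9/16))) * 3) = -51474744/163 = -315795.98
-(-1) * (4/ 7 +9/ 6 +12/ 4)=71/ 14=5.07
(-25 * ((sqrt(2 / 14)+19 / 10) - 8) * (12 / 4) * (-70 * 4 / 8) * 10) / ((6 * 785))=-10675 / 314+125 * sqrt(7) / 157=-31.89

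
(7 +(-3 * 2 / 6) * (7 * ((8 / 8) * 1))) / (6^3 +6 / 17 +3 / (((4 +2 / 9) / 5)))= 0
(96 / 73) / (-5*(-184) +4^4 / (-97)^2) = 0.00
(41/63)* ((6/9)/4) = 41/378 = 0.11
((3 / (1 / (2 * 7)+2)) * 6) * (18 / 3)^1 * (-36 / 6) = -9072 / 29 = -312.83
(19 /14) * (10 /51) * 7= 95 /51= 1.86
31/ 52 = 0.60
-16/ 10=-8/ 5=-1.60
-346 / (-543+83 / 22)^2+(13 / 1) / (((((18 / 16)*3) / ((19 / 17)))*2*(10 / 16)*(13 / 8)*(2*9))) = 338798261288 / 2906794033695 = 0.12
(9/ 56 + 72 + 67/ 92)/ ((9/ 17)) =1595977/ 11592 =137.68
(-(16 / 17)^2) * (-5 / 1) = 1280 / 289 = 4.43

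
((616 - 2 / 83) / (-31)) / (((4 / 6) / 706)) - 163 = -21205.53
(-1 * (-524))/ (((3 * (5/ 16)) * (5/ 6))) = 16768/ 25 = 670.72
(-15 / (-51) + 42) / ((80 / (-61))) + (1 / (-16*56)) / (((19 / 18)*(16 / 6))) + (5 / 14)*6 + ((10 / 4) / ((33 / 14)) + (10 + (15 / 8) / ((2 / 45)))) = 4420203433 / 191009280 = 23.14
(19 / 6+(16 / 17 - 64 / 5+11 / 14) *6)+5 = -58.27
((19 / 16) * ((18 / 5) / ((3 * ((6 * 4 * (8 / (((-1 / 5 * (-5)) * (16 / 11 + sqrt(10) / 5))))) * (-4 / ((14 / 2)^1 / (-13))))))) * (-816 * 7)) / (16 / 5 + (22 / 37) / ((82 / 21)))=-72028677 / 29088488 - 72028677 * sqrt(10) / 211552640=-3.55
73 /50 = 1.46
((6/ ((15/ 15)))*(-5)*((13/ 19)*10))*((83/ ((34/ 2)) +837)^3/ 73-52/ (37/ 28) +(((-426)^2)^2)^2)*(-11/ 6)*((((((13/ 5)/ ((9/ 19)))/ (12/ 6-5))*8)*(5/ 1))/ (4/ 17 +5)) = -3567518776177172342352027394336000/ 625251789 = -5705731417230974675950951.00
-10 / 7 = -1.43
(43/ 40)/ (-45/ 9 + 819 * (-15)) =-43/ 491600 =-0.00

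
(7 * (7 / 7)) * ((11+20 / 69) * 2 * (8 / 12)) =21812 / 207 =105.37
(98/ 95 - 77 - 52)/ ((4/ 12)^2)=-109413/ 95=-1151.72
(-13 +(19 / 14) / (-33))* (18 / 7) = -18075 / 539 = -33.53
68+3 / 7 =479 / 7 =68.43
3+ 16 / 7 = 37 / 7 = 5.29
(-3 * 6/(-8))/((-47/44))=-99/47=-2.11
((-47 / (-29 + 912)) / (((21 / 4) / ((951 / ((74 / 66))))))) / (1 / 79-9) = 77683386 / 81187435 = 0.96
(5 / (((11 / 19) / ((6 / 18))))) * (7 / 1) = 665 / 33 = 20.15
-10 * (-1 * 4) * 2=80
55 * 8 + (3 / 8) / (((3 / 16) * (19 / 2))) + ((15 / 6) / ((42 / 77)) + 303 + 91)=191245 / 228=838.79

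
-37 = -37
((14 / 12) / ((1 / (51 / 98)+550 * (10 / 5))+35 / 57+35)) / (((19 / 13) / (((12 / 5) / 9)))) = 1547 / 8267040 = 0.00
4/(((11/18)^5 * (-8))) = -944784/161051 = -5.87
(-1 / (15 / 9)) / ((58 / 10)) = -3 / 29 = -0.10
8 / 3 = 2.67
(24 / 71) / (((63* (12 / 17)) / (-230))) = -7820 / 4473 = -1.75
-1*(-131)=131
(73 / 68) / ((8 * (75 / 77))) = 5621 / 40800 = 0.14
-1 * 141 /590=-141 /590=-0.24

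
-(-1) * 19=19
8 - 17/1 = -9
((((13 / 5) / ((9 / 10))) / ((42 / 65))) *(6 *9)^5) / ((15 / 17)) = 16286186592 / 7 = 2326598084.57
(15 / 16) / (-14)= -15 / 224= -0.07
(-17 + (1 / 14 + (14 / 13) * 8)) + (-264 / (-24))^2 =20509 / 182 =112.69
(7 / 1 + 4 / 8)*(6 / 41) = 45 / 41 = 1.10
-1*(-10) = 10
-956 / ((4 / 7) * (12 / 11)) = -18403 / 12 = -1533.58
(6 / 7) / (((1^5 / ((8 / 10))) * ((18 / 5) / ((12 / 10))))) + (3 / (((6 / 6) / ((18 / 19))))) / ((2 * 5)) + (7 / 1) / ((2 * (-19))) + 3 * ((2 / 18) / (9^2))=5659 / 17010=0.33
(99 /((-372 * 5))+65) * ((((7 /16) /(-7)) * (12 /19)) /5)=-120801 /235600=-0.51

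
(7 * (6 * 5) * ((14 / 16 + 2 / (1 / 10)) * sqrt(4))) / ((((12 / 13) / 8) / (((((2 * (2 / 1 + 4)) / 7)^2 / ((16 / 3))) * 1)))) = 293085 / 7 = 41869.29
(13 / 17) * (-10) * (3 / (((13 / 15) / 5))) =-2250 / 17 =-132.35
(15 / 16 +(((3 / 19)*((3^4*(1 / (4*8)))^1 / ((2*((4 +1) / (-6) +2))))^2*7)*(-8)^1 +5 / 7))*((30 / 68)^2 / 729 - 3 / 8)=10458267779 / 3188118528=3.28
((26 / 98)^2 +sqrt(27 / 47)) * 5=845 / 2401 +15 * sqrt(141) / 47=4.14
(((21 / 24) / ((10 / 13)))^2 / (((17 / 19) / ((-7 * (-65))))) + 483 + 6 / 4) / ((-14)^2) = 24860569 / 4264960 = 5.83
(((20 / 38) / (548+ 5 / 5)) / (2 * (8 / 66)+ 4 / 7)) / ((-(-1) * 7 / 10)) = 275 / 163419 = 0.00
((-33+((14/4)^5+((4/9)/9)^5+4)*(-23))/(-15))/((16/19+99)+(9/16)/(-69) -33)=119021495079035425/9776308865643018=12.17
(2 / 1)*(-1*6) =-12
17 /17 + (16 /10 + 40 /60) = 49 /15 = 3.27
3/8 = 0.38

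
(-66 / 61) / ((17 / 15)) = -990 / 1037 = -0.95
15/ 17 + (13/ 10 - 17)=-2519/ 170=-14.82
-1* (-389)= 389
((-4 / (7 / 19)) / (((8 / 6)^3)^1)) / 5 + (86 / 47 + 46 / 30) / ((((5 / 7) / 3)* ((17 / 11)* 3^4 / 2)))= -125109227 / 181213200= -0.69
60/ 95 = 12/ 19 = 0.63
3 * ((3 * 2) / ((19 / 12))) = 216 / 19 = 11.37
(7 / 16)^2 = 49 / 256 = 0.19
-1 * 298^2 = -88804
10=10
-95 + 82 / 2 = -54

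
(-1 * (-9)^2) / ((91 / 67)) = -5427 / 91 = -59.64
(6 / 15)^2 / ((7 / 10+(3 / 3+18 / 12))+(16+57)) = 4 / 1905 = 0.00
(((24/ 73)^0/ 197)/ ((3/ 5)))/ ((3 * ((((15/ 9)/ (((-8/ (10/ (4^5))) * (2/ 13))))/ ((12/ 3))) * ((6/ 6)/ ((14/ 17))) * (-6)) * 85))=229376/ 166529025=0.00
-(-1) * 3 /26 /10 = 3 /260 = 0.01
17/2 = 8.50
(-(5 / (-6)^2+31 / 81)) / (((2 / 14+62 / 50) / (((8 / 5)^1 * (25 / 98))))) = -21125 / 137214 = -0.15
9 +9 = 18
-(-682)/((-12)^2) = 341/72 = 4.74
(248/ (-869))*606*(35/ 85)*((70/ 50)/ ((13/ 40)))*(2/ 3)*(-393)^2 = -6066025249536/ 192049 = -31585820.54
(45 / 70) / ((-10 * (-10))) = 9 / 1400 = 0.01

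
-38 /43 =-0.88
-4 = -4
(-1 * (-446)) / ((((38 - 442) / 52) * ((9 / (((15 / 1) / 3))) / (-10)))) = 289900 / 909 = 318.92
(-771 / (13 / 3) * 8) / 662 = -9252 / 4303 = -2.15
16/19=0.84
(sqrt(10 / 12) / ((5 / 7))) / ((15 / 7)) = 49 * sqrt(30) / 450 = 0.60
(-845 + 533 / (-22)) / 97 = -19123 / 2134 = -8.96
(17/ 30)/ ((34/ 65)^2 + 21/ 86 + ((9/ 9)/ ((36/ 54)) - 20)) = -617695/ 19601502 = -0.03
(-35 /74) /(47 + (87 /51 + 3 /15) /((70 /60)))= -20825 /2141338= -0.01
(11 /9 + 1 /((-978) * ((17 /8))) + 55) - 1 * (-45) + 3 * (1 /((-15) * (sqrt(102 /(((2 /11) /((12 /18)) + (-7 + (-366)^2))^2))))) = 2524369 /24939 - 736721 * sqrt(102) /2805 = -2551.37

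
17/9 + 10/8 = 113/36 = 3.14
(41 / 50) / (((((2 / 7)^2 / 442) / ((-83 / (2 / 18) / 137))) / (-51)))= 16914648933 / 13700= 1234645.91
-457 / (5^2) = -457 / 25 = -18.28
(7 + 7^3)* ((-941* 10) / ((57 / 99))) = -108685500 / 19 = -5720289.47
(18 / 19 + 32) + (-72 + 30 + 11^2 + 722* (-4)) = -52745 / 19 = -2776.05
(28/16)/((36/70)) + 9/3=461/72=6.40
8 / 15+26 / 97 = 1166 / 1455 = 0.80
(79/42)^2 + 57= 106789/1764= 60.54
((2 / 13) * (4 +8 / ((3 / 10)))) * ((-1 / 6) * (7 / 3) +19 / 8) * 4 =1012 / 27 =37.48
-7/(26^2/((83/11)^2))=-48223/81796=-0.59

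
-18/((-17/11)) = 198/17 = 11.65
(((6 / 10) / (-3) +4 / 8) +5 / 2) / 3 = 14 / 15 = 0.93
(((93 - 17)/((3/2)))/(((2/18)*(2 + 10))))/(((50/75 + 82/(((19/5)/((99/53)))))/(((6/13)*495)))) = 85237515/402298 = 211.88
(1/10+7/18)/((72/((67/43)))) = 0.01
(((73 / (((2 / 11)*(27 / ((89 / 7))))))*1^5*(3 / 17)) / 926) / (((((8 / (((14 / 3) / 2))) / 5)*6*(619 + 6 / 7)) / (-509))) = -1273184605 / 177045362496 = -0.01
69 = 69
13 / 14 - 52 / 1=-715 / 14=-51.07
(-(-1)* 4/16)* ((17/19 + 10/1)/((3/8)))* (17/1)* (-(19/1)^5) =-305733066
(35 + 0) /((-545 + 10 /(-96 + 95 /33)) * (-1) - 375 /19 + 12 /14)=2043545 /30724856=0.07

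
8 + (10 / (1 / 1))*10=108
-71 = -71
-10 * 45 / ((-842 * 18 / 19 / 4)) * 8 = 7600 / 421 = 18.05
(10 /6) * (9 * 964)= 14460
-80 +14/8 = -313/4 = -78.25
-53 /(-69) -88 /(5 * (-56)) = 2614 /2415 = 1.08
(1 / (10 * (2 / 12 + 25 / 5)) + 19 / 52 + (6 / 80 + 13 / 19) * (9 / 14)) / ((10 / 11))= 41167621 / 42879200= 0.96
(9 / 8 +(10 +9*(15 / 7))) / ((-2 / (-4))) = 1703 / 28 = 60.82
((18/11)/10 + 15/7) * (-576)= -511488/385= -1328.54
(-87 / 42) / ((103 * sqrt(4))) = -29 / 2884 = -0.01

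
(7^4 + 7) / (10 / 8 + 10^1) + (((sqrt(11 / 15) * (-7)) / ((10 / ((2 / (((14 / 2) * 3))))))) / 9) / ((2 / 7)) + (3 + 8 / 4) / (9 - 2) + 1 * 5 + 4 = 70484 / 315 - 7 * sqrt(165) / 4050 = 223.74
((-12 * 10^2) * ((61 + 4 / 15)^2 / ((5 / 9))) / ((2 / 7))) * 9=-1276976232 / 5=-255395246.40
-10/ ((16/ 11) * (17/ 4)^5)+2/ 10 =1384657/ 7099285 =0.20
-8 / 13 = -0.62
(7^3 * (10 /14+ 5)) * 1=1960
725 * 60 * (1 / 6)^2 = 3625 / 3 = 1208.33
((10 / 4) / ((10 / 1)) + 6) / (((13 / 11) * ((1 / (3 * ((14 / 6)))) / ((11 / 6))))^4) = 12866891832025 / 148060224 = 86903.10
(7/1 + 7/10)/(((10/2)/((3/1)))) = 231/50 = 4.62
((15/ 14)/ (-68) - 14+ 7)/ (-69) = 0.10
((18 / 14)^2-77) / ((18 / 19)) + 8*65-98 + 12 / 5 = 760432 / 2205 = 344.87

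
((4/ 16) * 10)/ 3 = 5/ 6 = 0.83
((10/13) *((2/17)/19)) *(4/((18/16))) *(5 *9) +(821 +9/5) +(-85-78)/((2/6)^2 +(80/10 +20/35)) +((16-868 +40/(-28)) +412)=363.36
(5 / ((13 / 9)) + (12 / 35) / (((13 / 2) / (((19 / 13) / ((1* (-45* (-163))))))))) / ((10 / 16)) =5.54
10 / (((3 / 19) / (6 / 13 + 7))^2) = 33966490 / 1521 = 22331.68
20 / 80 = 1 / 4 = 0.25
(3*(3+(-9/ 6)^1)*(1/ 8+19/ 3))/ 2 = 465/ 32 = 14.53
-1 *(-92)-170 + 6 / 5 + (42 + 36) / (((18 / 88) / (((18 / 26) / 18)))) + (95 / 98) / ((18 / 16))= -135104 / 2205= -61.27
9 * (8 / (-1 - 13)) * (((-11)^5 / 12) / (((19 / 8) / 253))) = 977901672 / 133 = 7352644.15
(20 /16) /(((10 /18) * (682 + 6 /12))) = 3 /910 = 0.00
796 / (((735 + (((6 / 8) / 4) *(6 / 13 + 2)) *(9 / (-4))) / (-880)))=-18212480 / 19083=-954.38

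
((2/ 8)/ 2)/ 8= 1/ 64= 0.02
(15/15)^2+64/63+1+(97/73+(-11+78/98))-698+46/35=-113085181/160965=-702.55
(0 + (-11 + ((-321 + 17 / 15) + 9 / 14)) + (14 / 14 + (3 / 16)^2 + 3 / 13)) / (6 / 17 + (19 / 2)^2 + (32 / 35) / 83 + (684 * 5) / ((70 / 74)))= -162195921673 / 1827300735936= -0.09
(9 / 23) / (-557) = -0.00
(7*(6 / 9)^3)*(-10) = -20.74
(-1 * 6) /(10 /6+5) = -9 /10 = -0.90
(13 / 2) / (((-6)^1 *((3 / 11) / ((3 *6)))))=-143 / 2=-71.50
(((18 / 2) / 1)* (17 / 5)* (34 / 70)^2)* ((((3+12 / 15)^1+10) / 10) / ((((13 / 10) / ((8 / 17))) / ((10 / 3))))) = 957168 / 79625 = 12.02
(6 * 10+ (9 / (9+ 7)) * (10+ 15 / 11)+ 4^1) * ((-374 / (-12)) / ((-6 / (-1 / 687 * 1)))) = 210613 / 395712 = 0.53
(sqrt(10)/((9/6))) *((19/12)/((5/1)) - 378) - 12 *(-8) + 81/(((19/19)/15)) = 1311 - 22661 *sqrt(10)/90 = 514.77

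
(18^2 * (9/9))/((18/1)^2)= 1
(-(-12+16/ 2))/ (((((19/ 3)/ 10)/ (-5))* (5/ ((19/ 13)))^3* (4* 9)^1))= -722/ 32955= -0.02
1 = 1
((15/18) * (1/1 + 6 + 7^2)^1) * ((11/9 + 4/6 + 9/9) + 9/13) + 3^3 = 68137/351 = 194.12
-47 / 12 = -3.92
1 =1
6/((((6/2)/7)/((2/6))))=4.67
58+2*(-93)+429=301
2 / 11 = 0.18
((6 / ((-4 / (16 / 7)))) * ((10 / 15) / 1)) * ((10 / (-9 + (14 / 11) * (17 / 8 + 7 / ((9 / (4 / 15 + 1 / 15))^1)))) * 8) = 1520640 / 49609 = 30.65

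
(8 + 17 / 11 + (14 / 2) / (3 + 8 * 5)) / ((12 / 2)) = 2296 / 1419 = 1.62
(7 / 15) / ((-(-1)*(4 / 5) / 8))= 4.67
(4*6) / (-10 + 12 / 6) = -3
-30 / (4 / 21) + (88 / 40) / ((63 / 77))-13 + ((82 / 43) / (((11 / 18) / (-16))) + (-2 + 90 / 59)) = -548072341 / 2511630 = -218.21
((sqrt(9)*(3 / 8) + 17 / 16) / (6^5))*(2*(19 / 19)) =35 / 62208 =0.00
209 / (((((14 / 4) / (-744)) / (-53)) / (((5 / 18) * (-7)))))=-13735480 / 3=-4578493.33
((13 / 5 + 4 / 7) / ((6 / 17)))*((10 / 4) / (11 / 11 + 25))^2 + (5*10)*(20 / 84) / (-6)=-647695 / 340704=-1.90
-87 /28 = -3.11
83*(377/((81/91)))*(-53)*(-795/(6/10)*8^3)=102381748851200/81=1263972208039.51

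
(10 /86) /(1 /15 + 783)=0.00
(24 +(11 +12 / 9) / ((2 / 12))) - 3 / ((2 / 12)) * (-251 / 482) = 25877 / 241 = 107.37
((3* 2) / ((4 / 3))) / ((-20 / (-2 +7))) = -9 / 8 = -1.12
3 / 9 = 1 / 3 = 0.33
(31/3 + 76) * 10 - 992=-386/3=-128.67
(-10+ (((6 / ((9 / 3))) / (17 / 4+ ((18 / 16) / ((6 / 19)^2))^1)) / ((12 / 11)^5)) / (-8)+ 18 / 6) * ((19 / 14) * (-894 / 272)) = 306800755477 / 9811113984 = 31.27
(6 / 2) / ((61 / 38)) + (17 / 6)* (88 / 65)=67858 / 11895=5.70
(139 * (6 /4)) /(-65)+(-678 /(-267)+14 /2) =73257 /11570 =6.33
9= 9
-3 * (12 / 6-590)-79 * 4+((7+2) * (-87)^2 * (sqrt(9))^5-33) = 16554818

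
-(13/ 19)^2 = -169/ 361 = -0.47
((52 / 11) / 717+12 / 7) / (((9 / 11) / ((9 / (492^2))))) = 5938 / 75932451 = 0.00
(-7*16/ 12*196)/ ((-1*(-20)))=-1372/ 15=-91.47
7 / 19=0.37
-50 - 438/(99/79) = -13184/33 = -399.52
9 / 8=1.12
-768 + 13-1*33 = -788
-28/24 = -7/6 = -1.17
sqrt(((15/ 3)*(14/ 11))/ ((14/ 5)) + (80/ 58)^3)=5*sqrt(16763131)/ 9251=2.21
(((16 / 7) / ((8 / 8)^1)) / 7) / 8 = 0.04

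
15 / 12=5 / 4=1.25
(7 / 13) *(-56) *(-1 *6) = 2352 / 13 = 180.92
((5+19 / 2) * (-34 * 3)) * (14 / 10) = -2070.60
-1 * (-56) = 56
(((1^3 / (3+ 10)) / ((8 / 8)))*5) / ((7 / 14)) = 10 / 13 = 0.77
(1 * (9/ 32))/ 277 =9/ 8864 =0.00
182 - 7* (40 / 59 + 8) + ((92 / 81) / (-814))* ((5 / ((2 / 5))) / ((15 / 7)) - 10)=707571679 / 5835159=121.26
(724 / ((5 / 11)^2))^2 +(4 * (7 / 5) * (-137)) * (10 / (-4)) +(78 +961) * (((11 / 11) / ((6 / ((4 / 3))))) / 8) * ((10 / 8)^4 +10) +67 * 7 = 70743648259631 / 5760000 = 12281883.38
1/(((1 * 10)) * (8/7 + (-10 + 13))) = 7/290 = 0.02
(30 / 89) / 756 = 0.00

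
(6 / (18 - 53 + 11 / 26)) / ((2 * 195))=-2 / 4495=-0.00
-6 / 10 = -3 / 5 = -0.60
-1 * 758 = -758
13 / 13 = 1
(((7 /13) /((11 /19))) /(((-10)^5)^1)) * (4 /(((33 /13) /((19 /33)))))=-2527 /299475000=-0.00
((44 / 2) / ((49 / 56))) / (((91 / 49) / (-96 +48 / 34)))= -283008 / 221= -1280.58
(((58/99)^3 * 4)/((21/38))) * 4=118628096/20376279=5.82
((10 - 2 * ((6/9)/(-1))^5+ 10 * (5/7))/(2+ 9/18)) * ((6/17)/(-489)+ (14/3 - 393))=-2703.77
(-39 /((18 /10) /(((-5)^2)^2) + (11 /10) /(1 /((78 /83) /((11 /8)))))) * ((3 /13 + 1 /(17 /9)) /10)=-4357500 /1109233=-3.93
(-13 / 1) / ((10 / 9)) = -117 / 10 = -11.70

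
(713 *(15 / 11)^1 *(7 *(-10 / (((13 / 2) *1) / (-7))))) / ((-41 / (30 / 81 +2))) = -223596800 / 52767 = -4237.44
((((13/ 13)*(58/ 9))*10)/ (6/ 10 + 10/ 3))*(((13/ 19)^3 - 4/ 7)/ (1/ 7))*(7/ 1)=-81585700/ 404681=-201.60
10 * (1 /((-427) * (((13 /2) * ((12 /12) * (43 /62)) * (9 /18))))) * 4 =-9920 /238693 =-0.04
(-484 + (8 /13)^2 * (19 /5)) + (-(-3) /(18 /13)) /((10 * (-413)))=-2020880581 /4187820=-482.56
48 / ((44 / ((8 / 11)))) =96 / 121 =0.79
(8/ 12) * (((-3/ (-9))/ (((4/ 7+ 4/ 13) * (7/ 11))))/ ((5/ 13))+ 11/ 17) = 44803/ 30600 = 1.46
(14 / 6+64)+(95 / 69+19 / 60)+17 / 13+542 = 10967341 / 17940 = 611.33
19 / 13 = 1.46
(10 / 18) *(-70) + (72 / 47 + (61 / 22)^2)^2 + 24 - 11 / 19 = 6153367580395 / 88487627184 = 69.54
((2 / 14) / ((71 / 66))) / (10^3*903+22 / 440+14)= 1320 / 8975959657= 0.00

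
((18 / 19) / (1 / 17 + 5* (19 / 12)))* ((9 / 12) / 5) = 2754 / 154565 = 0.02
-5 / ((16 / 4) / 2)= -5 / 2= -2.50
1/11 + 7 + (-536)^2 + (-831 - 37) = 3150786/11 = 286435.09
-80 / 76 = -20 / 19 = -1.05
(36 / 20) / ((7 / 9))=81 / 35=2.31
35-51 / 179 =6214 / 179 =34.72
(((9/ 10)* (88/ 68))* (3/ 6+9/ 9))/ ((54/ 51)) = 1.65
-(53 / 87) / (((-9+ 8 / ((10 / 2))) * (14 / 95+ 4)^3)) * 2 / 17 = 227204375 / 1673510986716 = 0.00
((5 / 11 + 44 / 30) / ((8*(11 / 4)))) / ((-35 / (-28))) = 634 / 9075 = 0.07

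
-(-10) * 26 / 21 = 260 / 21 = 12.38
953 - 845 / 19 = 17262 / 19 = 908.53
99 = 99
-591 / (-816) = 197 / 272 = 0.72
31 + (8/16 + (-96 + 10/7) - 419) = -482.07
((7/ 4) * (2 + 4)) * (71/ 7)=213/ 2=106.50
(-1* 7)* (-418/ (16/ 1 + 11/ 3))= 8778/ 59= 148.78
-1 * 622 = -622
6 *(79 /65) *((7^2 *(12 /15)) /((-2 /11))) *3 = -1532916 /325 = -4716.66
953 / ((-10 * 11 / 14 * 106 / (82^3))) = -1839087964 / 2915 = -630904.96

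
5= 5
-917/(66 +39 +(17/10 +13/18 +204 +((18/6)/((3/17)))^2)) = -41265/27019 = -1.53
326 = 326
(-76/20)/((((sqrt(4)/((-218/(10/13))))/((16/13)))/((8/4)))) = 33136/25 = 1325.44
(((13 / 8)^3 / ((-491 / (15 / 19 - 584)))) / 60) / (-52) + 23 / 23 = 1144474831 / 1146347520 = 1.00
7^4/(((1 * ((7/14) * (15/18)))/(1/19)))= 28812/95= 303.28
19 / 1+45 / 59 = 1166 / 59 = 19.76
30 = 30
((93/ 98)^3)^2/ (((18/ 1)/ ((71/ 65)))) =5104033669431/ 115159509512320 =0.04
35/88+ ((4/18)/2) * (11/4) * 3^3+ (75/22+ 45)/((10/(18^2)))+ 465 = 179705/88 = 2042.10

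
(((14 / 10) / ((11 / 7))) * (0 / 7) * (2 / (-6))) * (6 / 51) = 0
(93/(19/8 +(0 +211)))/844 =62/120059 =0.00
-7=-7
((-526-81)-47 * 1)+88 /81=-52886 /81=-652.91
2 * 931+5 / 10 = 3725 / 2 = 1862.50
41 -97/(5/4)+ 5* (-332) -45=-8708/5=-1741.60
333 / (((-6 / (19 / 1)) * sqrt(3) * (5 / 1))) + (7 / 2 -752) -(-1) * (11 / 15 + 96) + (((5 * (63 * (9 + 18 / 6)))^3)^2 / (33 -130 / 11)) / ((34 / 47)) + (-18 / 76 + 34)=214909793300676528742345109 / 1128885 -703 * sqrt(3) / 10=190373504210505524127.69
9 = 9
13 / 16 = 0.81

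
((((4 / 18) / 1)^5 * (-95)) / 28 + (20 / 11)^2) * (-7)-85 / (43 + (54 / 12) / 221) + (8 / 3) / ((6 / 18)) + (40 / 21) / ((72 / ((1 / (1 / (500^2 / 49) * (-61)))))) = -10981669638206590 / 568523208023001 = -19.32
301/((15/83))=24983/15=1665.53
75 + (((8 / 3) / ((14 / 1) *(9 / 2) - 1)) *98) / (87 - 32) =384017 / 5115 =75.08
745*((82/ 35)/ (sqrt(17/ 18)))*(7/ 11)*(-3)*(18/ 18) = -109962*sqrt(34)/ 187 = -3428.79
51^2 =2601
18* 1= 18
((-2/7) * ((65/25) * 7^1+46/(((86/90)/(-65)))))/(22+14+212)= 668837/186620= 3.58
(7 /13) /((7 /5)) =5 /13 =0.38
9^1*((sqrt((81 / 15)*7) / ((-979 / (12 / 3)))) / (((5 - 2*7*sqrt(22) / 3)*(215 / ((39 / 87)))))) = 12636*sqrt(105) / 24947313655 + 58968*sqrt(2310) / 124736568275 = 0.00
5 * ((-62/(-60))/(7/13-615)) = -403/47928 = -0.01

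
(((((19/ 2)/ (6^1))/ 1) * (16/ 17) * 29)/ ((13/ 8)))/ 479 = 17632/ 317577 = 0.06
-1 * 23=-23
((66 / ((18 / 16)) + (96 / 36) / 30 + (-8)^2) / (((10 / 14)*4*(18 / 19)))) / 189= 0.24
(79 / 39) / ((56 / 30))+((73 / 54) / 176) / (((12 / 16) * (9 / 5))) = 6368225 / 5837832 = 1.09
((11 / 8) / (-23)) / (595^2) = -11 / 65140600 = -0.00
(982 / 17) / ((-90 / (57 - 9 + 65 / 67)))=-94763 / 3015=-31.43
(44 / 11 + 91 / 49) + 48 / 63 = 139 / 21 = 6.62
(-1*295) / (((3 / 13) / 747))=-954915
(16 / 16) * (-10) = -10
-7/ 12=-0.58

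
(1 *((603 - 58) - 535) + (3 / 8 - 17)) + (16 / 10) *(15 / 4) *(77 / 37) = 1735 / 296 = 5.86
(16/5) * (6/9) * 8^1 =256/15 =17.07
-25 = -25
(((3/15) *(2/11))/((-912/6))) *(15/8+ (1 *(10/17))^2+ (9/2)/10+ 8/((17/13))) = -101597/48320800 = -0.00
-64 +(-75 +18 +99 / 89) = -10670 / 89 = -119.89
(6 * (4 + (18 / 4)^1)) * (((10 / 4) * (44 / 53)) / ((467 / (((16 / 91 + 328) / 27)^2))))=1667775387520 / 49806016533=33.49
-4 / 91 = -0.04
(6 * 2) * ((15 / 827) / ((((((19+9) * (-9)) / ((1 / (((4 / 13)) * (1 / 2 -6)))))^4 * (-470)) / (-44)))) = 28561 / 46362951140470272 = 0.00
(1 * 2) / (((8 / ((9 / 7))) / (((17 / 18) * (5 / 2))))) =85 / 112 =0.76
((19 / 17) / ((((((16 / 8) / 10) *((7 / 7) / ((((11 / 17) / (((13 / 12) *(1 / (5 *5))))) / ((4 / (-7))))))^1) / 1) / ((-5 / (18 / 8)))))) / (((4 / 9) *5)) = 548625 / 3757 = 146.03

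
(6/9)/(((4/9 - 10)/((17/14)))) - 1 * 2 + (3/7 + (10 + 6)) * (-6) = -60595/602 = -100.66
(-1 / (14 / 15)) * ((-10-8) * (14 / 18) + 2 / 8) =825 / 56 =14.73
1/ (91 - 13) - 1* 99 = -7721/ 78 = -98.99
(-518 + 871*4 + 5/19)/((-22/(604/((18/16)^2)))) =-1089306752/16929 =-64345.61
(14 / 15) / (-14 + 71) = 14 / 855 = 0.02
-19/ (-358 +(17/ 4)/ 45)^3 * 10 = 1108080000/ 267376254054967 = 0.00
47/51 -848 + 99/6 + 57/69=-1946599/2346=-829.75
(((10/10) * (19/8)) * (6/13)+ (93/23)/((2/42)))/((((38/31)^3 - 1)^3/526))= 715298093166858608091/9434865828651718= 75814.34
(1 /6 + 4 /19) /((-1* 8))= -43 /912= -0.05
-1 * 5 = -5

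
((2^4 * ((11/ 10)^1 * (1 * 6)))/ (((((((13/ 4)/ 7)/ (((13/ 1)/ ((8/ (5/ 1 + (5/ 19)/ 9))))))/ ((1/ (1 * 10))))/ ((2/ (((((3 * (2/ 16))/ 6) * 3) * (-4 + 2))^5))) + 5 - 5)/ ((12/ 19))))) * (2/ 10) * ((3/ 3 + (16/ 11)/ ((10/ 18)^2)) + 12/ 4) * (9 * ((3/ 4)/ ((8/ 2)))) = -189057204224/ 2030625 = -93102.96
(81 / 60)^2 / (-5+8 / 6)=-2187 / 4400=-0.50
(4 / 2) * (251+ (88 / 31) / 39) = 607094 / 1209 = 502.15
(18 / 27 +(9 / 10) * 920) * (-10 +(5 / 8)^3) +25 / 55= -22764265 / 2816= -8083.90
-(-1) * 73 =73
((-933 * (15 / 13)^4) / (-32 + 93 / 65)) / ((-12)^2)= 26240625 / 69847024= 0.38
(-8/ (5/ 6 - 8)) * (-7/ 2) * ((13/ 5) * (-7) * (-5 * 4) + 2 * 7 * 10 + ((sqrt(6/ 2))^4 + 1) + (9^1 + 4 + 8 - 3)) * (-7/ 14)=44688/ 43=1039.26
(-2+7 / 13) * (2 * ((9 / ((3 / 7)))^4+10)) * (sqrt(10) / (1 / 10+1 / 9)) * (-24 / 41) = 840201120 * sqrt(10) / 533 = 4984895.37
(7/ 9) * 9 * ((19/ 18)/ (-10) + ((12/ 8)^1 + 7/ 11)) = 28147/ 1980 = 14.22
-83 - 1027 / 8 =-1691 / 8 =-211.38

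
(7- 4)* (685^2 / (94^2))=1407675 / 8836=159.31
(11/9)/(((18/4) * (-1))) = -22/81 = -0.27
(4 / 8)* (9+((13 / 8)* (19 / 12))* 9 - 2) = 965 / 64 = 15.08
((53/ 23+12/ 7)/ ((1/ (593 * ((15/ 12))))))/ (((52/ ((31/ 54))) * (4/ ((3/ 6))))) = 59469005/ 14466816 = 4.11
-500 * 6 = -3000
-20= -20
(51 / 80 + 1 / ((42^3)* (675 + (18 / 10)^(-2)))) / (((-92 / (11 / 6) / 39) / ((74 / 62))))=-0.59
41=41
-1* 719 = -719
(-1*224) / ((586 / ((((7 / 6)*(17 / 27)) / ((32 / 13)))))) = -10829 / 94932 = -0.11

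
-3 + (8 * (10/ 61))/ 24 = -539/ 183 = -2.95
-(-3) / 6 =1 / 2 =0.50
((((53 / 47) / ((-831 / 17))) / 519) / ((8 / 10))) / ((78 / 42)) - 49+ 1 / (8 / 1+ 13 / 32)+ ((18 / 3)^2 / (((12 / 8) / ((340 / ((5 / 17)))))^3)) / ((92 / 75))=87604287047725252968823 / 6521533045092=13433081829.38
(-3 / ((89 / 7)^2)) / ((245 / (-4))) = 12 / 39605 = 0.00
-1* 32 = -32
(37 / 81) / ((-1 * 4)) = -37 / 324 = -0.11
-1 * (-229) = 229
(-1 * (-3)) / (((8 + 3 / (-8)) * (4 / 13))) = 78 / 61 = 1.28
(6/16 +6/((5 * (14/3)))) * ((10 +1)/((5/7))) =1947/200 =9.74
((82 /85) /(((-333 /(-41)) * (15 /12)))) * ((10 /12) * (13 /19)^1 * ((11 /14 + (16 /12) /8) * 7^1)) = 349648 /968031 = 0.36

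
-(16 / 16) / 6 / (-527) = 1 / 3162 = 0.00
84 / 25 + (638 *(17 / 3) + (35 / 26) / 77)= 77621347 / 21450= 3618.71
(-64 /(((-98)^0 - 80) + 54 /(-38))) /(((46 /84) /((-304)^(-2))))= 21 /1335472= 0.00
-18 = -18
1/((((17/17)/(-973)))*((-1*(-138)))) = -973/138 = -7.05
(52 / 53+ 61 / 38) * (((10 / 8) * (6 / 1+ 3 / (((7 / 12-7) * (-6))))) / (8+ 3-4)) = 3047265 / 1085546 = 2.81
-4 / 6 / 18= -1 / 27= -0.04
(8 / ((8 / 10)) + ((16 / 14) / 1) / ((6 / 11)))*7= 254 / 3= 84.67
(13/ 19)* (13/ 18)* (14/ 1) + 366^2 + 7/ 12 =91631035/ 684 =133963.50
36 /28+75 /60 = 71 /28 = 2.54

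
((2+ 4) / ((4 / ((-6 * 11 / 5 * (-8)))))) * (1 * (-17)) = -13464 / 5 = -2692.80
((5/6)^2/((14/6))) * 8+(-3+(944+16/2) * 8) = 159923/21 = 7615.38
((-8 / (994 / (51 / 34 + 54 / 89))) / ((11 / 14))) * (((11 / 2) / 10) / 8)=-75 / 50552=-0.00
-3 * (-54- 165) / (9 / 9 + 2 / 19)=4161 / 7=594.43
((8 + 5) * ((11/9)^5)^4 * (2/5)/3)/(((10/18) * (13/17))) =22873499827707040312834/101313878825474406675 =225.77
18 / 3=6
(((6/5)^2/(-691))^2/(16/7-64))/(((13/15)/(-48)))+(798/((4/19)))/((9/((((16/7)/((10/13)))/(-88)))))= -728265758641/51209837250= -14.22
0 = 0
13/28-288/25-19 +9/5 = -19779/700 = -28.26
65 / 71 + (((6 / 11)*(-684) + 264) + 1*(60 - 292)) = -265677 / 781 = -340.18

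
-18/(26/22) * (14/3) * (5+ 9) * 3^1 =-38808/13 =-2985.23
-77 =-77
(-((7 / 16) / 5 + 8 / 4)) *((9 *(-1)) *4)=1503 / 20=75.15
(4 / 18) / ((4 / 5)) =5 / 18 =0.28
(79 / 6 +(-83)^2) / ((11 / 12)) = 82826 / 11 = 7529.64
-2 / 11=-0.18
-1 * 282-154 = -436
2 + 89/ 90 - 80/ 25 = -19/ 90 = -0.21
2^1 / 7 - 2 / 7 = 0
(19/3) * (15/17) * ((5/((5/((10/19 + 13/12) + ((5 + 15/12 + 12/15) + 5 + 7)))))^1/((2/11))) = 32384/51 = 634.98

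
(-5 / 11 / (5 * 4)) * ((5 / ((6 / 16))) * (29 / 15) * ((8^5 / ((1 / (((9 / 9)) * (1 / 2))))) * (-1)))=950272 / 99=9598.71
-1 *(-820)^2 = -672400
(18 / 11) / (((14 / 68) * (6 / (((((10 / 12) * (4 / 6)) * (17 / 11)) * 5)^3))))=2610031250 / 24904341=104.80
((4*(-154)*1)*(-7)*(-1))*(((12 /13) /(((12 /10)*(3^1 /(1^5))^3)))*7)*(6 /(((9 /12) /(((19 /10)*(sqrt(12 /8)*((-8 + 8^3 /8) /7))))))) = -18351872*sqrt(6) /351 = -128070.43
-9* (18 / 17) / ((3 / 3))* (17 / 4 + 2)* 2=-2025 / 17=-119.12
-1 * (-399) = 399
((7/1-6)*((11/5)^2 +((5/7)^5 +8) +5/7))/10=5773297/4201750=1.37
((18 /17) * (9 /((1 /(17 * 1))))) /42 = 27 /7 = 3.86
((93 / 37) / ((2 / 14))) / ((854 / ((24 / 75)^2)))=0.00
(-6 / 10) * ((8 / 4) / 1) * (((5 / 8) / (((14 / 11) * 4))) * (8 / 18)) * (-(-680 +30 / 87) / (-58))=36135 / 47096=0.77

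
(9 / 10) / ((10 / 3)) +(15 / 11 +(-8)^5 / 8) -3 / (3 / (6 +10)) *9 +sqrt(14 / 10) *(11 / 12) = -4662203 / 1100 +11 *sqrt(35) / 60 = -4237.28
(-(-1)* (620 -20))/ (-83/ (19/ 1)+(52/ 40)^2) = -1140000/ 5089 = -224.01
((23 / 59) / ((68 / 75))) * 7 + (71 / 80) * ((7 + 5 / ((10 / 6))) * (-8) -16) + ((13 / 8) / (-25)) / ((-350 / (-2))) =-2885302789 / 35105000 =-82.19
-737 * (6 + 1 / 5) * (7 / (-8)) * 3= 479787 / 40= 11994.68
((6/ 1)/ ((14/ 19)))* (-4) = -228/ 7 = -32.57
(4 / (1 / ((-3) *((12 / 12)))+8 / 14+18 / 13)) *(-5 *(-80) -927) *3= -1726452 / 443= -3897.18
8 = 8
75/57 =25/19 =1.32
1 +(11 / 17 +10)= 198 / 17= 11.65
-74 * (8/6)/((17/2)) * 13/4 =-1924/51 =-37.73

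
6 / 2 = 3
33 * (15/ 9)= 55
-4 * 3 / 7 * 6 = -72 / 7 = -10.29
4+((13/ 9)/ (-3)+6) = 257/ 27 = 9.52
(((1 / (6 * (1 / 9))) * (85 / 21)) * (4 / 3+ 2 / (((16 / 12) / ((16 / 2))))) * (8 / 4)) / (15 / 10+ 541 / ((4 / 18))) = 850 / 12789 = 0.07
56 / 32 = 7 / 4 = 1.75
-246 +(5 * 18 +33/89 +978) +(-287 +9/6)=95563/178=536.87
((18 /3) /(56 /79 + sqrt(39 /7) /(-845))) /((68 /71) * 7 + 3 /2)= 69125316 * sqrt(273) /280926906341 + 289836324960 /280926906341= 1.04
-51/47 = -1.09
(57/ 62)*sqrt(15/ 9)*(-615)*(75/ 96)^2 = -7303125*sqrt(15)/ 63488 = -445.52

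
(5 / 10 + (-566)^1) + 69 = -993 / 2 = -496.50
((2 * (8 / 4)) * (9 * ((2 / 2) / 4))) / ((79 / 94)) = 846 / 79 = 10.71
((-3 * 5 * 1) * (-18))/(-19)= -270/19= -14.21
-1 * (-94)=94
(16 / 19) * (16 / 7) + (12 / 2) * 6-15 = 3049 / 133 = 22.92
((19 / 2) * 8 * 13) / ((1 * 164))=247 / 41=6.02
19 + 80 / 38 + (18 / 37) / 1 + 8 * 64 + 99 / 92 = 34580177 / 64676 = 534.67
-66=-66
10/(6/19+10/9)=855/122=7.01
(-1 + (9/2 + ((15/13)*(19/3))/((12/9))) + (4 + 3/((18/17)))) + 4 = 3091/156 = 19.81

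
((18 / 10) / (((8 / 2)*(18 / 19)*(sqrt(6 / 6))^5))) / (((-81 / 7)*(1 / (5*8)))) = -133 / 81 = -1.64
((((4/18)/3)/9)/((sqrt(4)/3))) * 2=2/81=0.02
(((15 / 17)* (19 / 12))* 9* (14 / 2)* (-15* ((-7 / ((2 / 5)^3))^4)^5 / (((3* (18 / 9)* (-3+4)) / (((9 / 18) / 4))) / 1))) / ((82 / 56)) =-14497504744169041881215846678809811010069097392261028289794921875 / 12857380619375557476352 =-1127562850735077645488618000000000000000000.00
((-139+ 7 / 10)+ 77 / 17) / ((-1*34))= 22741 / 5780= 3.93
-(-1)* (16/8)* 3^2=18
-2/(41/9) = -18/41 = -0.44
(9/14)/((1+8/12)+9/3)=27/196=0.14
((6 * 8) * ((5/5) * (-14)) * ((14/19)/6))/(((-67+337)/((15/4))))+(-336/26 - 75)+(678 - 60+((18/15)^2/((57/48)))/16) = 29399537/55575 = 529.01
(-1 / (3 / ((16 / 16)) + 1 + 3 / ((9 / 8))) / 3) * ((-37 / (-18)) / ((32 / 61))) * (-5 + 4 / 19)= 205387 / 218880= 0.94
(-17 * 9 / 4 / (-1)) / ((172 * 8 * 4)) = 153 / 22016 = 0.01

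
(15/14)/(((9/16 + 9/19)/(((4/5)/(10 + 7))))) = 608/12495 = 0.05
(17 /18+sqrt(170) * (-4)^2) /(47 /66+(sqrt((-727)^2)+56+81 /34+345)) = 3179 /3807264+561 * sqrt(170) /39659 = 0.19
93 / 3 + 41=72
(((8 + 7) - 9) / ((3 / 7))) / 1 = 14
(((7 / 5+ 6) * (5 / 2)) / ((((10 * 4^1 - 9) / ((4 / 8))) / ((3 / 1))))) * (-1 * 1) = -111 / 124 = -0.90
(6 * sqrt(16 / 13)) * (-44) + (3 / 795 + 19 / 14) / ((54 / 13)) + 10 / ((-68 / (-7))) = 171177 / 126140 - 1056 * sqrt(13) / 13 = -291.52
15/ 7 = 2.14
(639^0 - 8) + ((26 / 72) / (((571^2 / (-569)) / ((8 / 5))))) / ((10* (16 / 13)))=-8216329361 / 1173747600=-7.00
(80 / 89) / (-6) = -40 / 267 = -0.15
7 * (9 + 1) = 70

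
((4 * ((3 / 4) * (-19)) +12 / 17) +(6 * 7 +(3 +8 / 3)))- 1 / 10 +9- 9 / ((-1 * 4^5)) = 0.28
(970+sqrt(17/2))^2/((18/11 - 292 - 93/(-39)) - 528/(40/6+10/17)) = -49783468735/19087674 - 25661350 * sqrt(34)/9543837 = -2623.83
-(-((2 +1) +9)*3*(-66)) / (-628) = 594 / 157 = 3.78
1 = 1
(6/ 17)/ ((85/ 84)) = 504/ 1445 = 0.35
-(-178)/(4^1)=89/2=44.50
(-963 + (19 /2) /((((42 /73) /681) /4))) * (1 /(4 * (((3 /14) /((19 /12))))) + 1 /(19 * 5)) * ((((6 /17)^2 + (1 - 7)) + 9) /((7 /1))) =2475742931 /67830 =36499.23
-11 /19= -0.58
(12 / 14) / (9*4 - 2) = 3 / 119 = 0.03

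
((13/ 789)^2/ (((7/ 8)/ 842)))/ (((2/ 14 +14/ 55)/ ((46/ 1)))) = 2880111520/ 95245713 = 30.24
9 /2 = 4.50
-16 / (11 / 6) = -96 / 11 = -8.73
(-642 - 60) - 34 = -736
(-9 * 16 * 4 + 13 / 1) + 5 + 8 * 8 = -494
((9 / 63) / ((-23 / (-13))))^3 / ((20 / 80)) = 8788 / 4173281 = 0.00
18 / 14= 9 / 7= 1.29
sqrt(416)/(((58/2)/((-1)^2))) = 4*sqrt(26)/29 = 0.70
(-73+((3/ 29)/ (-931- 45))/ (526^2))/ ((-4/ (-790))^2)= -89194146739464875/ 31324150016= -2847456.25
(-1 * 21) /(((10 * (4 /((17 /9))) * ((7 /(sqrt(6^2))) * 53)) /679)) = -11543 /1060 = -10.89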